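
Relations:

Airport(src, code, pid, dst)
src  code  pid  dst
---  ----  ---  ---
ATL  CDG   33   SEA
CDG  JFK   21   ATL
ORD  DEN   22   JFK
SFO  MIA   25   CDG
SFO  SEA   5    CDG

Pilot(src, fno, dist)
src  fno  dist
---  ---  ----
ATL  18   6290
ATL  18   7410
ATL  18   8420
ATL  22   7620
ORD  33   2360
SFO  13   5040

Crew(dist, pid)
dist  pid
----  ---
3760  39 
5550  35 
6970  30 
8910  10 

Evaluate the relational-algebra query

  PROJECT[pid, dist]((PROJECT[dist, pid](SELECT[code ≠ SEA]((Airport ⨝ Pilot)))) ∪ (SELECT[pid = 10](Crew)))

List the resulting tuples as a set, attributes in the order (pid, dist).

{(10, 8910), (22, 2360), (25, 5040), (33, 6290), (33, 7410), (33, 7620), (33, 8420)}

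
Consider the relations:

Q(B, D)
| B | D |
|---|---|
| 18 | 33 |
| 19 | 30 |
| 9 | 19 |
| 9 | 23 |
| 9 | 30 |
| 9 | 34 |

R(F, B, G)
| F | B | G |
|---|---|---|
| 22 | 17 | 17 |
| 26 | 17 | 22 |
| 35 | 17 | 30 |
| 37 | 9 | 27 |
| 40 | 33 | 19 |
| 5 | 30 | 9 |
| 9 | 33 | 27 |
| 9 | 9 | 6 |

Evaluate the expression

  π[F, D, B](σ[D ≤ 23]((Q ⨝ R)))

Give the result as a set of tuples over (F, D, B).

Q ⋈ R (natural join on B): {(9, 19, 37, 27), (9, 19, 9, 6), (9, 23, 37, 27), (9, 23, 9, 6), (9, 30, 37, 27), (9, 30, 9, 6), (9, 34, 37, 27), (9, 34, 9, 6)}
σ[D ≤ 23]: keep tuples satisfying D ≤ 23 → {(9, 19, 37, 27), (9, 19, 9, 6), (9, 23, 37, 27), (9, 23, 9, 6)}
Keep only column(s) F, D, B: {(37, 19, 9), (37, 23, 9), (9, 19, 9), (9, 23, 9)}

{(37, 19, 9), (37, 23, 9), (9, 19, 9), (9, 23, 9)}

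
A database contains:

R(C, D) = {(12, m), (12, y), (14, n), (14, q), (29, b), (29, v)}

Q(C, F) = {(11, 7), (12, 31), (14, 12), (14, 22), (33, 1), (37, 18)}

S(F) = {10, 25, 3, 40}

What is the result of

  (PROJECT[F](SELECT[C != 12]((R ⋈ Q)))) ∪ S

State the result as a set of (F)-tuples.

{10, 12, 22, 25, 3, 40}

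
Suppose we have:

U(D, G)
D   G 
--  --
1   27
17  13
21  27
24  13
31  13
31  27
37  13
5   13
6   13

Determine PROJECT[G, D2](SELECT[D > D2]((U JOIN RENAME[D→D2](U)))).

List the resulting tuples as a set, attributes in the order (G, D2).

ρ[D→D2]: schema becomes (D2, G); tuples unchanged.
Joining U and RENAME[D→D2](U) on G yields {(1, 27, 1), (1, 27, 21), (1, 27, 31), (17, 13, 17), (17, 13, 24), (17, 13, 31), (17, 13, 37), (17, 13, 5), (17, 13, 6), (21, 27, 1), (21, 27, 21), (21, 27, 31), (24, 13, 17), (24, 13, 24), (24, 13, 31), (24, 13, 37), (24, 13, 5), (24, 13, 6), (31, 13, 17), (31, 13, 24), (31, 13, 31), (31, 13, 37), (31, 13, 5), (31, 13, 6), (31, 27, 1), (31, 27, 21), (31, 27, 31), (37, 13, 17), (37, 13, 24), (37, 13, 31), (37, 13, 37), (37, 13, 5), (37, 13, 6), (5, 13, 17), (5, 13, 24), (5, 13, 31), (5, 13, 37), (5, 13, 5), (5, 13, 6), (6, 13, 17), (6, 13, 24), (6, 13, 31), (6, 13, 37), (6, 13, 5), (6, 13, 6)}.
Selection D > D2: {(17, 13, 5), (17, 13, 6), (21, 27, 1), (24, 13, 17), (24, 13, 5), (24, 13, 6), (31, 13, 17), (31, 13, 24), (31, 13, 5), (31, 13, 6), (31, 27, 1), (31, 27, 21), (37, 13, 17), (37, 13, 24), (37, 13, 31), (37, 13, 5), (37, 13, 6), (6, 13, 5)}
π[G, D2]: project onto (G, D2) (11 duplicate(s) eliminated) → {(13, 17), (13, 24), (13, 31), (13, 5), (13, 6), (27, 1), (27, 21)}

{(13, 17), (13, 24), (13, 31), (13, 5), (13, 6), (27, 1), (27, 21)}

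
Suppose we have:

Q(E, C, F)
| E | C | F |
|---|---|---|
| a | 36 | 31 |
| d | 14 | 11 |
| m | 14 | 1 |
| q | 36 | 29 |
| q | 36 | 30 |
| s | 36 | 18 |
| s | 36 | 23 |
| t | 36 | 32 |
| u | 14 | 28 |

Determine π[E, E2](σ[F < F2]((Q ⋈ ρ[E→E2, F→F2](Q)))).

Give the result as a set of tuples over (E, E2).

{(a, t), (d, u), (m, d), (m, u), (q, a), (q, q), (q, t), (s, a), (s, q), (s, s), (s, t)}

ρ[E→E2, F→F2]: schema becomes (E2, C, F2); tuples unchanged.
Q ⋈ ρ[E→E2, F→F2](Q) (natural join on C): {(a, 36, 31, a, 31), (a, 36, 31, q, 29), (a, 36, 31, q, 30), (a, 36, 31, s, 18), (a, 36, 31, s, 23), (a, 36, 31, t, 32), (d, 14, 11, d, 11), (d, 14, 11, m, 1), (d, 14, 11, u, 28), (m, 14, 1, d, 11), (m, 14, 1, m, 1), (m, 14, 1, u, 28), (q, 36, 29, a, 31), (q, 36, 29, q, 29), (q, 36, 29, q, 30), (q, 36, 29, s, 18), (q, 36, 29, s, 23), (q, 36, 29, t, 32), (q, 36, 30, a, 31), (q, 36, 30, q, 29), (q, 36, 30, q, 30), (q, 36, 30, s, 18), (q, 36, 30, s, 23), (q, 36, 30, t, 32), (s, 36, 18, a, 31), (s, 36, 18, q, 29), (s, 36, 18, q, 30), (s, 36, 18, s, 18), (s, 36, 18, s, 23), (s, 36, 18, t, 32), (s, 36, 23, a, 31), (s, 36, 23, q, 29), (s, 36, 23, q, 30), (s, 36, 23, s, 18), (s, 36, 23, s, 23), (s, 36, 23, t, 32), (t, 36, 32, a, 31), (t, 36, 32, q, 29), (t, 36, 32, q, 30), (t, 36, 32, s, 18), (t, 36, 32, s, 23), (t, 36, 32, t, 32), (u, 14, 28, d, 11), (u, 14, 28, m, 1), (u, 14, 28, u, 28)}
σ[F < F2]: keep tuples satisfying F < F2 → {(a, 36, 31, t, 32), (d, 14, 11, u, 28), (m, 14, 1, d, 11), (m, 14, 1, u, 28), (q, 36, 29, a, 31), (q, 36, 29, q, 30), (q, 36, 29, t, 32), (q, 36, 30, a, 31), (q, 36, 30, t, 32), (s, 36, 18, a, 31), (s, 36, 18, q, 29), (s, 36, 18, q, 30), (s, 36, 18, s, 23), (s, 36, 18, t, 32), (s, 36, 23, a, 31), (s, 36, 23, q, 29), (s, 36, 23, q, 30), (s, 36, 23, t, 32)}
Keep only column(s) E, E2 (7 duplicate(s) eliminated): {(a, t), (d, u), (m, d), (m, u), (q, a), (q, q), (q, t), (s, a), (s, q), (s, s), (s, t)}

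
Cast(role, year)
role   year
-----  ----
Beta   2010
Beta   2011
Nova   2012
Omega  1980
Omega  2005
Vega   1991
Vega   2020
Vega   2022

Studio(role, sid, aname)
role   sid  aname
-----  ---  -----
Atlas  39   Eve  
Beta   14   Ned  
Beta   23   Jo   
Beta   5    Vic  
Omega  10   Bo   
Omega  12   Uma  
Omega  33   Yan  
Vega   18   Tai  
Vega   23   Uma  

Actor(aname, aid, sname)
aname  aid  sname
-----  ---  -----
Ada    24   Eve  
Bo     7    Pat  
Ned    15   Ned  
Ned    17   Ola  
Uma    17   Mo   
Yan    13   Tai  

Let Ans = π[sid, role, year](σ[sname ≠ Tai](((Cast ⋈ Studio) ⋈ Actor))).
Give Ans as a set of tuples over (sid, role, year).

{(10, Omega, 1980), (10, Omega, 2005), (12, Omega, 1980), (12, Omega, 2005), (14, Beta, 2010), (14, Beta, 2011), (23, Vega, 1991), (23, Vega, 2020), (23, Vega, 2022)}

Cast ⋈ Studio (natural join on role): {(Beta, 2010, 14, Ned), (Beta, 2010, 23, Jo), (Beta, 2010, 5, Vic), (Beta, 2011, 14, Ned), (Beta, 2011, 23, Jo), (Beta, 2011, 5, Vic), (Omega, 1980, 10, Bo), (Omega, 1980, 12, Uma), (Omega, 1980, 33, Yan), (Omega, 2005, 10, Bo), (Omega, 2005, 12, Uma), (Omega, 2005, 33, Yan), (Vega, 1991, 18, Tai), (Vega, 1991, 23, Uma), (Vega, 2020, 18, Tai), (Vega, 2020, 23, Uma), (Vega, 2022, 18, Tai), (Vega, 2022, 23, Uma)}
(Cast ⋈ Studio) ⋈ Actor (natural join on aname): {(Beta, 2010, 14, Ned, 15, Ned), (Beta, 2010, 14, Ned, 17, Ola), (Beta, 2011, 14, Ned, 15, Ned), (Beta, 2011, 14, Ned, 17, Ola), (Omega, 1980, 10, Bo, 7, Pat), (Omega, 1980, 12, Uma, 17, Mo), (Omega, 1980, 33, Yan, 13, Tai), (Omega, 2005, 10, Bo, 7, Pat), (Omega, 2005, 12, Uma, 17, Mo), (Omega, 2005, 33, Yan, 13, Tai), (Vega, 1991, 23, Uma, 17, Mo), (Vega, 2020, 23, Uma, 17, Mo), (Vega, 2022, 23, Uma, 17, Mo)}
Filtering on sname ≠ Tai leaves {(Beta, 2010, 14, Ned, 15, Ned), (Beta, 2010, 14, Ned, 17, Ola), (Beta, 2011, 14, Ned, 15, Ned), (Beta, 2011, 14, Ned, 17, Ola), (Omega, 1980, 10, Bo, 7, Pat), (Omega, 1980, 12, Uma, 17, Mo), (Omega, 2005, 10, Bo, 7, Pat), (Omega, 2005, 12, Uma, 17, Mo), (Vega, 1991, 23, Uma, 17, Mo), (Vega, 2020, 23, Uma, 17, Mo), (Vega, 2022, 23, Uma, 17, Mo)}.
π[sid, role, year]: project onto (sid, role, year) (2 duplicate(s) eliminated) → {(10, Omega, 1980), (10, Omega, 2005), (12, Omega, 1980), (12, Omega, 2005), (14, Beta, 2010), (14, Beta, 2011), (23, Vega, 1991), (23, Vega, 2020), (23, Vega, 2022)}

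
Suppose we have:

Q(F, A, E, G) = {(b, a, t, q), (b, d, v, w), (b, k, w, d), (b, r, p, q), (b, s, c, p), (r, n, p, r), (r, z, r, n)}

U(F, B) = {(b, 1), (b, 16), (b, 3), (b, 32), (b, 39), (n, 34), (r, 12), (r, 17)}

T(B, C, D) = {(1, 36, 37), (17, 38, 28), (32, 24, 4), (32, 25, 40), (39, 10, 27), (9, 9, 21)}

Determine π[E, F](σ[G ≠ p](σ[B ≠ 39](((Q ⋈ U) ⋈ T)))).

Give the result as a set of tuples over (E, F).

{(p, b), (p, r), (r, r), (t, b), (v, b), (w, b)}

Joining Q and U on F yields {(b, a, t, q, 1), (b, a, t, q, 16), (b, a, t, q, 3), (b, a, t, q, 32), (b, a, t, q, 39), (b, d, v, w, 1), (b, d, v, w, 16), (b, d, v, w, 3), (b, d, v, w, 32), (b, d, v, w, 39), (b, k, w, d, 1), (b, k, w, d, 16), (b, k, w, d, 3), (b, k, w, d, 32), (b, k, w, d, 39), (b, r, p, q, 1), (b, r, p, q, 16), (b, r, p, q, 3), (b, r, p, q, 32), (b, r, p, q, 39), (b, s, c, p, 1), (b, s, c, p, 16), (b, s, c, p, 3), (b, s, c, p, 32), (b, s, c, p, 39), (r, n, p, r, 12), (r, n, p, r, 17), (r, z, r, n, 12), (r, z, r, n, 17)}.
Joining (Q ⋈ U) and T on B yields {(b, a, t, q, 1, 36, 37), (b, a, t, q, 32, 24, 4), (b, a, t, q, 32, 25, 40), (b, a, t, q, 39, 10, 27), (b, d, v, w, 1, 36, 37), (b, d, v, w, 32, 24, 4), (b, d, v, w, 32, 25, 40), (b, d, v, w, 39, 10, 27), (b, k, w, d, 1, 36, 37), (b, k, w, d, 32, 24, 4), (b, k, w, d, 32, 25, 40), (b, k, w, d, 39, 10, 27), (b, r, p, q, 1, 36, 37), (b, r, p, q, 32, 24, 4), (b, r, p, q, 32, 25, 40), (b, r, p, q, 39, 10, 27), (b, s, c, p, 1, 36, 37), (b, s, c, p, 32, 24, 4), (b, s, c, p, 32, 25, 40), (b, s, c, p, 39, 10, 27), (r, n, p, r, 17, 38, 28), (r, z, r, n, 17, 38, 28)}.
Selection B ≠ 39: {(b, a, t, q, 1, 36, 37), (b, a, t, q, 32, 24, 4), (b, a, t, q, 32, 25, 40), (b, d, v, w, 1, 36, 37), (b, d, v, w, 32, 24, 4), (b, d, v, w, 32, 25, 40), (b, k, w, d, 1, 36, 37), (b, k, w, d, 32, 24, 4), (b, k, w, d, 32, 25, 40), (b, r, p, q, 1, 36, 37), (b, r, p, q, 32, 24, 4), (b, r, p, q, 32, 25, 40), (b, s, c, p, 1, 36, 37), (b, s, c, p, 32, 24, 4), (b, s, c, p, 32, 25, 40), (r, n, p, r, 17, 38, 28), (r, z, r, n, 17, 38, 28)}
Selection G ≠ p: {(b, a, t, q, 1, 36, 37), (b, a, t, q, 32, 24, 4), (b, a, t, q, 32, 25, 40), (b, d, v, w, 1, 36, 37), (b, d, v, w, 32, 24, 4), (b, d, v, w, 32, 25, 40), (b, k, w, d, 1, 36, 37), (b, k, w, d, 32, 24, 4), (b, k, w, d, 32, 25, 40), (b, r, p, q, 1, 36, 37), (b, r, p, q, 32, 24, 4), (b, r, p, q, 32, 25, 40), (r, n, p, r, 17, 38, 28), (r, z, r, n, 17, 38, 28)}
π[E, F]: project onto (E, F) (8 duplicate(s) eliminated) → {(p, b), (p, r), (r, r), (t, b), (v, b), (w, b)}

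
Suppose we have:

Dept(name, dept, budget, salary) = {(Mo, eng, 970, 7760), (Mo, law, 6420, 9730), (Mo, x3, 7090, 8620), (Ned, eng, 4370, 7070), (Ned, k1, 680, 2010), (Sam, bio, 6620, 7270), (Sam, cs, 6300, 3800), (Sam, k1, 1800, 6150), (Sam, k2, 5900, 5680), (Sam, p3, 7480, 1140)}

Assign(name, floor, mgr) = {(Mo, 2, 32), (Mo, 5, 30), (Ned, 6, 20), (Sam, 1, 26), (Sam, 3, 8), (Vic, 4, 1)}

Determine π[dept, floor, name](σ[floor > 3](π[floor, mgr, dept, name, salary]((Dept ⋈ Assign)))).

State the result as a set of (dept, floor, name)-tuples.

Natural join on name: {(Mo, eng, 970, 7760, 2, 32), (Mo, eng, 970, 7760, 5, 30), (Mo, law, 6420, 9730, 2, 32), (Mo, law, 6420, 9730, 5, 30), (Mo, x3, 7090, 8620, 2, 32), (Mo, x3, 7090, 8620, 5, 30), (Ned, eng, 4370, 7070, 6, 20), (Ned, k1, 680, 2010, 6, 20), (Sam, bio, 6620, 7270, 1, 26), (Sam, bio, 6620, 7270, 3, 8), (Sam, cs, 6300, 3800, 1, 26), (Sam, cs, 6300, 3800, 3, 8), (Sam, k1, 1800, 6150, 1, 26), (Sam, k1, 1800, 6150, 3, 8), (Sam, k2, 5900, 5680, 1, 26), (Sam, k2, 5900, 5680, 3, 8), (Sam, p3, 7480, 1140, 1, 26), (Sam, p3, 7480, 1140, 3, 8)}
Keep only column(s) floor, mgr, dept, name, salary: {(1, 26, bio, Sam, 7270), (1, 26, cs, Sam, 3800), (1, 26, k1, Sam, 6150), (1, 26, k2, Sam, 5680), (1, 26, p3, Sam, 1140), (2, 32, eng, Mo, 7760), (2, 32, law, Mo, 9730), (2, 32, x3, Mo, 8620), (3, 8, bio, Sam, 7270), (3, 8, cs, Sam, 3800), (3, 8, k1, Sam, 6150), (3, 8, k2, Sam, 5680), (3, 8, p3, Sam, 1140), (5, 30, eng, Mo, 7760), (5, 30, law, Mo, 9730), (5, 30, x3, Mo, 8620), (6, 20, eng, Ned, 7070), (6, 20, k1, Ned, 2010)}
Apply σ_{floor > 3}; surviving tuples: {(5, 30, eng, Mo, 7760), (5, 30, law, Mo, 9730), (5, 30, x3, Mo, 8620), (6, 20, eng, Ned, 7070), (6, 20, k1, Ned, 2010)}
Keep only column(s) dept, floor, name: {(eng, 5, Mo), (eng, 6, Ned), (k1, 6, Ned), (law, 5, Mo), (x3, 5, Mo)}

{(eng, 5, Mo), (eng, 6, Ned), (k1, 6, Ned), (law, 5, Mo), (x3, 5, Mo)}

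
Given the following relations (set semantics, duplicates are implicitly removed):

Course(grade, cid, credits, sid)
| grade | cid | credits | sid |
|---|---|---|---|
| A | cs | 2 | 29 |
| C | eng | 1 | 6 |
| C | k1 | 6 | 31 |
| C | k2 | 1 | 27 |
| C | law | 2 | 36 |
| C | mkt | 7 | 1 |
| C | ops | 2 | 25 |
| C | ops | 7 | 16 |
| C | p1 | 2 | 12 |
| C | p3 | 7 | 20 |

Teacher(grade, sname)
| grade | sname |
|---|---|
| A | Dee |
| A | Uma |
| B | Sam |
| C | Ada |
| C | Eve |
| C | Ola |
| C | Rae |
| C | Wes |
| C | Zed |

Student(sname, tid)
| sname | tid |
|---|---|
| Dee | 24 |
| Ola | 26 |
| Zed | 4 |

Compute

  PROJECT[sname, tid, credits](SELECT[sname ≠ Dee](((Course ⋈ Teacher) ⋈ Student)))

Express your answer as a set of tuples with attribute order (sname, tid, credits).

Joining Course and Teacher on grade yields {(A, cs, 2, 29, Dee), (A, cs, 2, 29, Uma), (C, eng, 1, 6, Ada), (C, eng, 1, 6, Eve), (C, eng, 1, 6, Ola), (C, eng, 1, 6, Rae), (C, eng, 1, 6, Wes), (C, eng, 1, 6, Zed), (C, k1, 6, 31, Ada), (C, k1, 6, 31, Eve), (C, k1, 6, 31, Ola), (C, k1, 6, 31, Rae), (C, k1, 6, 31, Wes), (C, k1, 6, 31, Zed), (C, k2, 1, 27, Ada), (C, k2, 1, 27, Eve), (C, k2, 1, 27, Ola), (C, k2, 1, 27, Rae), (C, k2, 1, 27, Wes), (C, k2, 1, 27, Zed), (C, law, 2, 36, Ada), (C, law, 2, 36, Eve), (C, law, 2, 36, Ola), (C, law, 2, 36, Rae), (C, law, 2, 36, Wes), (C, law, 2, 36, Zed), (C, mkt, 7, 1, Ada), (C, mkt, 7, 1, Eve), (C, mkt, 7, 1, Ola), (C, mkt, 7, 1, Rae), (C, mkt, 7, 1, Wes), (C, mkt, 7, 1, Zed), (C, ops, 2, 25, Ada), (C, ops, 2, 25, Eve), (C, ops, 2, 25, Ola), (C, ops, 2, 25, Rae), (C, ops, 2, 25, Wes), (C, ops, 2, 25, Zed), (C, ops, 7, 16, Ada), (C, ops, 7, 16, Eve), (C, ops, 7, 16, Ola), (C, ops, 7, 16, Rae), (C, ops, 7, 16, Wes), (C, ops, 7, 16, Zed), (C, p1, 2, 12, Ada), (C, p1, 2, 12, Eve), (C, p1, 2, 12, Ola), (C, p1, 2, 12, Rae), (C, p1, 2, 12, Wes), (C, p1, 2, 12, Zed), (C, p3, 7, 20, Ada), (C, p3, 7, 20, Eve), (C, p3, 7, 20, Ola), (C, p3, 7, 20, Rae), (C, p3, 7, 20, Wes), (C, p3, 7, 20, Zed)}.
Joining (Course ⋈ Teacher) and Student on sname yields {(A, cs, 2, 29, Dee, 24), (C, eng, 1, 6, Ola, 26), (C, eng, 1, 6, Zed, 4), (C, k1, 6, 31, Ola, 26), (C, k1, 6, 31, Zed, 4), (C, k2, 1, 27, Ola, 26), (C, k2, 1, 27, Zed, 4), (C, law, 2, 36, Ola, 26), (C, law, 2, 36, Zed, 4), (C, mkt, 7, 1, Ola, 26), (C, mkt, 7, 1, Zed, 4), (C, ops, 2, 25, Ola, 26), (C, ops, 2, 25, Zed, 4), (C, ops, 7, 16, Ola, 26), (C, ops, 7, 16, Zed, 4), (C, p1, 2, 12, Ola, 26), (C, p1, 2, 12, Zed, 4), (C, p3, 7, 20, Ola, 26), (C, p3, 7, 20, Zed, 4)}.
Filtering on sname ≠ Dee leaves {(C, eng, 1, 6, Ola, 26), (C, eng, 1, 6, Zed, 4), (C, k1, 6, 31, Ola, 26), (C, k1, 6, 31, Zed, 4), (C, k2, 1, 27, Ola, 26), (C, k2, 1, 27, Zed, 4), (C, law, 2, 36, Ola, 26), (C, law, 2, 36, Zed, 4), (C, mkt, 7, 1, Ola, 26), (C, mkt, 7, 1, Zed, 4), (C, ops, 2, 25, Ola, 26), (C, ops, 2, 25, Zed, 4), (C, ops, 7, 16, Ola, 26), (C, ops, 7, 16, Zed, 4), (C, p1, 2, 12, Ola, 26), (C, p1, 2, 12, Zed, 4), (C, p3, 7, 20, Ola, 26), (C, p3, 7, 20, Zed, 4)}.
Keep only column(s) sname, tid, credits (10 duplicate(s) eliminated): {(Ola, 26, 1), (Ola, 26, 2), (Ola, 26, 6), (Ola, 26, 7), (Zed, 4, 1), (Zed, 4, 2), (Zed, 4, 6), (Zed, 4, 7)}

{(Ola, 26, 1), (Ola, 26, 2), (Ola, 26, 6), (Ola, 26, 7), (Zed, 4, 1), (Zed, 4, 2), (Zed, 4, 6), (Zed, 4, 7)}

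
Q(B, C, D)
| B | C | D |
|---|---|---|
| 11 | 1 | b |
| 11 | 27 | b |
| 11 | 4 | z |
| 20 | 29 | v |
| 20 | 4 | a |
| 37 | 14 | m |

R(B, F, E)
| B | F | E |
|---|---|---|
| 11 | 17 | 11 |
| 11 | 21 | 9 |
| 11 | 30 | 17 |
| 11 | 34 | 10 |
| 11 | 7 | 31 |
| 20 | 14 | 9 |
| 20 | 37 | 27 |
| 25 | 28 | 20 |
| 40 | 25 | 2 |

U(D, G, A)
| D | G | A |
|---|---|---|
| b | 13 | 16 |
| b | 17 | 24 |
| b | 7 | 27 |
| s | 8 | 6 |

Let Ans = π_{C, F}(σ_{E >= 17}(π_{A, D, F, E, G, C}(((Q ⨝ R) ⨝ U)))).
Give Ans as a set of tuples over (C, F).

Natural join on B: {(11, 1, b, 17, 11), (11, 1, b, 21, 9), (11, 1, b, 30, 17), (11, 1, b, 34, 10), (11, 1, b, 7, 31), (11, 27, b, 17, 11), (11, 27, b, 21, 9), (11, 27, b, 30, 17), (11, 27, b, 34, 10), (11, 27, b, 7, 31), (11, 4, z, 17, 11), (11, 4, z, 21, 9), (11, 4, z, 30, 17), (11, 4, z, 34, 10), (11, 4, z, 7, 31), (20, 29, v, 14, 9), (20, 29, v, 37, 27), (20, 4, a, 14, 9), (20, 4, a, 37, 27)}
Natural join on D: {(11, 1, b, 17, 11, 13, 16), (11, 1, b, 17, 11, 17, 24), (11, 1, b, 17, 11, 7, 27), (11, 1, b, 21, 9, 13, 16), (11, 1, b, 21, 9, 17, 24), (11, 1, b, 21, 9, 7, 27), (11, 1, b, 30, 17, 13, 16), (11, 1, b, 30, 17, 17, 24), (11, 1, b, 30, 17, 7, 27), (11, 1, b, 34, 10, 13, 16), (11, 1, b, 34, 10, 17, 24), (11, 1, b, 34, 10, 7, 27), (11, 1, b, 7, 31, 13, 16), (11, 1, b, 7, 31, 17, 24), (11, 1, b, 7, 31, 7, 27), (11, 27, b, 17, 11, 13, 16), (11, 27, b, 17, 11, 17, 24), (11, 27, b, 17, 11, 7, 27), (11, 27, b, 21, 9, 13, 16), (11, 27, b, 21, 9, 17, 24), (11, 27, b, 21, 9, 7, 27), (11, 27, b, 30, 17, 13, 16), (11, 27, b, 30, 17, 17, 24), (11, 27, b, 30, 17, 7, 27), (11, 27, b, 34, 10, 13, 16), (11, 27, b, 34, 10, 17, 24), (11, 27, b, 34, 10, 7, 27), (11, 27, b, 7, 31, 13, 16), (11, 27, b, 7, 31, 17, 24), (11, 27, b, 7, 31, 7, 27)}
Keep only column(s) A, D, F, E, G, C: {(16, b, 17, 11, 13, 1), (16, b, 17, 11, 13, 27), (16, b, 21, 9, 13, 1), (16, b, 21, 9, 13, 27), (16, b, 30, 17, 13, 1), (16, b, 30, 17, 13, 27), (16, b, 34, 10, 13, 1), (16, b, 34, 10, 13, 27), (16, b, 7, 31, 13, 1), (16, b, 7, 31, 13, 27), (24, b, 17, 11, 17, 1), (24, b, 17, 11, 17, 27), (24, b, 21, 9, 17, 1), (24, b, 21, 9, 17, 27), (24, b, 30, 17, 17, 1), (24, b, 30, 17, 17, 27), (24, b, 34, 10, 17, 1), (24, b, 34, 10, 17, 27), (24, b, 7, 31, 17, 1), (24, b, 7, 31, 17, 27), (27, b, 17, 11, 7, 1), (27, b, 17, 11, 7, 27), (27, b, 21, 9, 7, 1), (27, b, 21, 9, 7, 27), (27, b, 30, 17, 7, 1), (27, b, 30, 17, 7, 27), (27, b, 34, 10, 7, 1), (27, b, 34, 10, 7, 27), (27, b, 7, 31, 7, 1), (27, b, 7, 31, 7, 27)}
Filtering on E >= 17 leaves {(16, b, 30, 17, 13, 1), (16, b, 30, 17, 13, 27), (16, b, 7, 31, 13, 1), (16, b, 7, 31, 13, 27), (24, b, 30, 17, 17, 1), (24, b, 30, 17, 17, 27), (24, b, 7, 31, 17, 1), (24, b, 7, 31, 17, 27), (27, b, 30, 17, 7, 1), (27, b, 30, 17, 7, 27), (27, b, 7, 31, 7, 1), (27, b, 7, 31, 7, 27)}.
Keep only column(s) C, F (8 duplicate(s) eliminated): {(1, 30), (1, 7), (27, 30), (27, 7)}

{(1, 30), (1, 7), (27, 30), (27, 7)}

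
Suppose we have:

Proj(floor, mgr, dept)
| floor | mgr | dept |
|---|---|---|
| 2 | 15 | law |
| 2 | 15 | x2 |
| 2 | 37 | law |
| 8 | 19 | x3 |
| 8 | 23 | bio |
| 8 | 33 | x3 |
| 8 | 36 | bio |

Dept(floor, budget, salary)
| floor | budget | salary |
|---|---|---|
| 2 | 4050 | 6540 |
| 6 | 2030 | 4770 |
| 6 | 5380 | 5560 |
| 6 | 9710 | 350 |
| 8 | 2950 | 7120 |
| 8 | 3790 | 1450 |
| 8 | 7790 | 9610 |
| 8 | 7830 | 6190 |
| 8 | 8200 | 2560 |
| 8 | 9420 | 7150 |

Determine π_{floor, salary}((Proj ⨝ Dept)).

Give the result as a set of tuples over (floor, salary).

{(2, 6540), (8, 1450), (8, 2560), (8, 6190), (8, 7120), (8, 7150), (8, 9610)}

Proj ⋈ Dept (natural join on floor): {(2, 15, law, 4050, 6540), (2, 15, x2, 4050, 6540), (2, 37, law, 4050, 6540), (8, 19, x3, 2950, 7120), (8, 19, x3, 3790, 1450), (8, 19, x3, 7790, 9610), (8, 19, x3, 7830, 6190), (8, 19, x3, 8200, 2560), (8, 19, x3, 9420, 7150), (8, 23, bio, 2950, 7120), (8, 23, bio, 3790, 1450), (8, 23, bio, 7790, 9610), (8, 23, bio, 7830, 6190), (8, 23, bio, 8200, 2560), (8, 23, bio, 9420, 7150), (8, 33, x3, 2950, 7120), (8, 33, x3, 3790, 1450), (8, 33, x3, 7790, 9610), (8, 33, x3, 7830, 6190), (8, 33, x3, 8200, 2560), (8, 33, x3, 9420, 7150), (8, 36, bio, 2950, 7120), (8, 36, bio, 3790, 1450), (8, 36, bio, 7790, 9610), (8, 36, bio, 7830, 6190), (8, 36, bio, 8200, 2560), (8, 36, bio, 9420, 7150)}
π_{floor, salary} gives {(2, 6540), (8, 1450), (8, 2560), (8, 6190), (8, 7120), (8, 7150), (8, 9610)} (20 duplicate(s) eliminated).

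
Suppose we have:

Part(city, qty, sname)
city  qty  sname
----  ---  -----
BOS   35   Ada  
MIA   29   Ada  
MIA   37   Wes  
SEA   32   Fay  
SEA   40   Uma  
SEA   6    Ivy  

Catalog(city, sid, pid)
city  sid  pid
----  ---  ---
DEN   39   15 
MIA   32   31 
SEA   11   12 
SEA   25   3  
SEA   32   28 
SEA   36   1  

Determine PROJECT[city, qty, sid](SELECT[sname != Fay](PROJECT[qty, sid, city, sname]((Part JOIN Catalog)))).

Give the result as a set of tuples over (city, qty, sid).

Joining Part and Catalog on city yields {(MIA, 29, Ada, 32, 31), (MIA, 37, Wes, 32, 31), (SEA, 32, Fay, 11, 12), (SEA, 32, Fay, 25, 3), (SEA, 32, Fay, 32, 28), (SEA, 32, Fay, 36, 1), (SEA, 40, Uma, 11, 12), (SEA, 40, Uma, 25, 3), (SEA, 40, Uma, 32, 28), (SEA, 40, Uma, 36, 1), (SEA, 6, Ivy, 11, 12), (SEA, 6, Ivy, 25, 3), (SEA, 6, Ivy, 32, 28), (SEA, 6, Ivy, 36, 1)}.
π[qty, sid, city, sname]: project onto (qty, sid, city, sname) → {(29, 32, MIA, Ada), (32, 11, SEA, Fay), (32, 25, SEA, Fay), (32, 32, SEA, Fay), (32, 36, SEA, Fay), (37, 32, MIA, Wes), (40, 11, SEA, Uma), (40, 25, SEA, Uma), (40, 32, SEA, Uma), (40, 36, SEA, Uma), (6, 11, SEA, Ivy), (6, 25, SEA, Ivy), (6, 32, SEA, Ivy), (6, 36, SEA, Ivy)}
Apply σ_{sname != Fay}; surviving tuples: {(29, 32, MIA, Ada), (37, 32, MIA, Wes), (40, 11, SEA, Uma), (40, 25, SEA, Uma), (40, 32, SEA, Uma), (40, 36, SEA, Uma), (6, 11, SEA, Ivy), (6, 25, SEA, Ivy), (6, 32, SEA, Ivy), (6, 36, SEA, Ivy)}
π[city, qty, sid]: project onto (city, qty, sid) → {(MIA, 29, 32), (MIA, 37, 32), (SEA, 40, 11), (SEA, 40, 25), (SEA, 40, 32), (SEA, 40, 36), (SEA, 6, 11), (SEA, 6, 25), (SEA, 6, 32), (SEA, 6, 36)}

{(MIA, 29, 32), (MIA, 37, 32), (SEA, 40, 11), (SEA, 40, 25), (SEA, 40, 32), (SEA, 40, 36), (SEA, 6, 11), (SEA, 6, 25), (SEA, 6, 32), (SEA, 6, 36)}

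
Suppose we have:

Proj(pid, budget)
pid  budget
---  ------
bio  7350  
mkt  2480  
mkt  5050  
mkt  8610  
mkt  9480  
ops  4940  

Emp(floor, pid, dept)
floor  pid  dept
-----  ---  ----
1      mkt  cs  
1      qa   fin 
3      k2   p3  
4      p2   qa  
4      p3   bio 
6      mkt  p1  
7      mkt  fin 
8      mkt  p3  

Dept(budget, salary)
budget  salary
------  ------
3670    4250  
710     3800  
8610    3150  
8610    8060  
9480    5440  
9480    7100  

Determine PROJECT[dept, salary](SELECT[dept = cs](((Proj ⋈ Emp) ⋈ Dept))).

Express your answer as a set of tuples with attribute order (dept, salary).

{(cs, 3150), (cs, 5440), (cs, 7100), (cs, 8060)}

Natural join on pid: {(mkt, 2480, 1, cs), (mkt, 2480, 6, p1), (mkt, 2480, 7, fin), (mkt, 2480, 8, p3), (mkt, 5050, 1, cs), (mkt, 5050, 6, p1), (mkt, 5050, 7, fin), (mkt, 5050, 8, p3), (mkt, 8610, 1, cs), (mkt, 8610, 6, p1), (mkt, 8610, 7, fin), (mkt, 8610, 8, p3), (mkt, 9480, 1, cs), (mkt, 9480, 6, p1), (mkt, 9480, 7, fin), (mkt, 9480, 8, p3)}
Natural join on budget: {(mkt, 8610, 1, cs, 3150), (mkt, 8610, 1, cs, 8060), (mkt, 8610, 6, p1, 3150), (mkt, 8610, 6, p1, 8060), (mkt, 8610, 7, fin, 3150), (mkt, 8610, 7, fin, 8060), (mkt, 8610, 8, p3, 3150), (mkt, 8610, 8, p3, 8060), (mkt, 9480, 1, cs, 5440), (mkt, 9480, 1, cs, 7100), (mkt, 9480, 6, p1, 5440), (mkt, 9480, 6, p1, 7100), (mkt, 9480, 7, fin, 5440), (mkt, 9480, 7, fin, 7100), (mkt, 9480, 8, p3, 5440), (mkt, 9480, 8, p3, 7100)}
σ[dept = cs]: keep tuples satisfying dept = cs → {(mkt, 8610, 1, cs, 3150), (mkt, 8610, 1, cs, 8060), (mkt, 9480, 1, cs, 5440), (mkt, 9480, 1, cs, 7100)}
Keep only column(s) dept, salary: {(cs, 3150), (cs, 5440), (cs, 7100), (cs, 8060)}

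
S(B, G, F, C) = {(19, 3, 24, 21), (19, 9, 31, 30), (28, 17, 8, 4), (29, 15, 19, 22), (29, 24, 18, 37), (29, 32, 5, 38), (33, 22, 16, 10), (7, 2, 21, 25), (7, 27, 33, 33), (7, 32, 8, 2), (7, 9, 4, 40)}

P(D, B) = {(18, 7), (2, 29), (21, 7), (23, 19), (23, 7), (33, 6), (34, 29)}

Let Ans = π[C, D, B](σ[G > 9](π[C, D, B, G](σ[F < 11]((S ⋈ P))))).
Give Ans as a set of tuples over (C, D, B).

Natural join on B: {(19, 3, 24, 21, 23), (19, 9, 31, 30, 23), (29, 15, 19, 22, 2), (29, 15, 19, 22, 34), (29, 24, 18, 37, 2), (29, 24, 18, 37, 34), (29, 32, 5, 38, 2), (29, 32, 5, 38, 34), (7, 2, 21, 25, 18), (7, 2, 21, 25, 21), (7, 2, 21, 25, 23), (7, 27, 33, 33, 18), (7, 27, 33, 33, 21), (7, 27, 33, 33, 23), (7, 32, 8, 2, 18), (7, 32, 8, 2, 21), (7, 32, 8, 2, 23), (7, 9, 4, 40, 18), (7, 9, 4, 40, 21), (7, 9, 4, 40, 23)}
Apply σ_{F < 11}; surviving tuples: {(29, 32, 5, 38, 2), (29, 32, 5, 38, 34), (7, 32, 8, 2, 18), (7, 32, 8, 2, 21), (7, 32, 8, 2, 23), (7, 9, 4, 40, 18), (7, 9, 4, 40, 21), (7, 9, 4, 40, 23)}
π[C, D, B, G]: project onto (C, D, B, G) → {(2, 18, 7, 32), (2, 21, 7, 32), (2, 23, 7, 32), (38, 2, 29, 32), (38, 34, 29, 32), (40, 18, 7, 9), (40, 21, 7, 9), (40, 23, 7, 9)}
Apply σ_{G > 9}; surviving tuples: {(2, 18, 7, 32), (2, 21, 7, 32), (2, 23, 7, 32), (38, 2, 29, 32), (38, 34, 29, 32)}
π[C, D, B]: project onto (C, D, B) → {(2, 18, 7), (2, 21, 7), (2, 23, 7), (38, 2, 29), (38, 34, 29)}

{(2, 18, 7), (2, 21, 7), (2, 23, 7), (38, 2, 29), (38, 34, 29)}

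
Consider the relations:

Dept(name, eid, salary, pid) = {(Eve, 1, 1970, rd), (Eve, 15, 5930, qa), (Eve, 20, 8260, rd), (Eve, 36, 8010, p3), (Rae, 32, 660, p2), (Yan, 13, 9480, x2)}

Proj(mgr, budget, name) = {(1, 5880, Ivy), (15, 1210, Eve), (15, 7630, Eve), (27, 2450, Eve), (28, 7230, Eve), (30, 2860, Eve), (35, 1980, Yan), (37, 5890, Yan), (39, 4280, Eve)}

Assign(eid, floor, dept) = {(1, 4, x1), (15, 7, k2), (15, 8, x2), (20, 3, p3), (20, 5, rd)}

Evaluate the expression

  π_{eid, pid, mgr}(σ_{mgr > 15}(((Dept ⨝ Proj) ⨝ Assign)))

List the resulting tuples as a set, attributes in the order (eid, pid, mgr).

Natural join on name: {(Eve, 1, 1970, rd, 15, 1210), (Eve, 1, 1970, rd, 15, 7630), (Eve, 1, 1970, rd, 27, 2450), (Eve, 1, 1970, rd, 28, 7230), (Eve, 1, 1970, rd, 30, 2860), (Eve, 1, 1970, rd, 39, 4280), (Eve, 15, 5930, qa, 15, 1210), (Eve, 15, 5930, qa, 15, 7630), (Eve, 15, 5930, qa, 27, 2450), (Eve, 15, 5930, qa, 28, 7230), (Eve, 15, 5930, qa, 30, 2860), (Eve, 15, 5930, qa, 39, 4280), (Eve, 20, 8260, rd, 15, 1210), (Eve, 20, 8260, rd, 15, 7630), (Eve, 20, 8260, rd, 27, 2450), (Eve, 20, 8260, rd, 28, 7230), (Eve, 20, 8260, rd, 30, 2860), (Eve, 20, 8260, rd, 39, 4280), (Eve, 36, 8010, p3, 15, 1210), (Eve, 36, 8010, p3, 15, 7630), (Eve, 36, 8010, p3, 27, 2450), (Eve, 36, 8010, p3, 28, 7230), (Eve, 36, 8010, p3, 30, 2860), (Eve, 36, 8010, p3, 39, 4280), (Yan, 13, 9480, x2, 35, 1980), (Yan, 13, 9480, x2, 37, 5890)}
Natural join on eid: {(Eve, 1, 1970, rd, 15, 1210, 4, x1), (Eve, 1, 1970, rd, 15, 7630, 4, x1), (Eve, 1, 1970, rd, 27, 2450, 4, x1), (Eve, 1, 1970, rd, 28, 7230, 4, x1), (Eve, 1, 1970, rd, 30, 2860, 4, x1), (Eve, 1, 1970, rd, 39, 4280, 4, x1), (Eve, 15, 5930, qa, 15, 1210, 7, k2), (Eve, 15, 5930, qa, 15, 1210, 8, x2), (Eve, 15, 5930, qa, 15, 7630, 7, k2), (Eve, 15, 5930, qa, 15, 7630, 8, x2), (Eve, 15, 5930, qa, 27, 2450, 7, k2), (Eve, 15, 5930, qa, 27, 2450, 8, x2), (Eve, 15, 5930, qa, 28, 7230, 7, k2), (Eve, 15, 5930, qa, 28, 7230, 8, x2), (Eve, 15, 5930, qa, 30, 2860, 7, k2), (Eve, 15, 5930, qa, 30, 2860, 8, x2), (Eve, 15, 5930, qa, 39, 4280, 7, k2), (Eve, 15, 5930, qa, 39, 4280, 8, x2), (Eve, 20, 8260, rd, 15, 1210, 3, p3), (Eve, 20, 8260, rd, 15, 1210, 5, rd), (Eve, 20, 8260, rd, 15, 7630, 3, p3), (Eve, 20, 8260, rd, 15, 7630, 5, rd), (Eve, 20, 8260, rd, 27, 2450, 3, p3), (Eve, 20, 8260, rd, 27, 2450, 5, rd), (Eve, 20, 8260, rd, 28, 7230, 3, p3), (Eve, 20, 8260, rd, 28, 7230, 5, rd), (Eve, 20, 8260, rd, 30, 2860, 3, p3), (Eve, 20, 8260, rd, 30, 2860, 5, rd), (Eve, 20, 8260, rd, 39, 4280, 3, p3), (Eve, 20, 8260, rd, 39, 4280, 5, rd)}
Filtering on mgr > 15 leaves {(Eve, 1, 1970, rd, 27, 2450, 4, x1), (Eve, 1, 1970, rd, 28, 7230, 4, x1), (Eve, 1, 1970, rd, 30, 2860, 4, x1), (Eve, 1, 1970, rd, 39, 4280, 4, x1), (Eve, 15, 5930, qa, 27, 2450, 7, k2), (Eve, 15, 5930, qa, 27, 2450, 8, x2), (Eve, 15, 5930, qa, 28, 7230, 7, k2), (Eve, 15, 5930, qa, 28, 7230, 8, x2), (Eve, 15, 5930, qa, 30, 2860, 7, k2), (Eve, 15, 5930, qa, 30, 2860, 8, x2), (Eve, 15, 5930, qa, 39, 4280, 7, k2), (Eve, 15, 5930, qa, 39, 4280, 8, x2), (Eve, 20, 8260, rd, 27, 2450, 3, p3), (Eve, 20, 8260, rd, 27, 2450, 5, rd), (Eve, 20, 8260, rd, 28, 7230, 3, p3), (Eve, 20, 8260, rd, 28, 7230, 5, rd), (Eve, 20, 8260, rd, 30, 2860, 3, p3), (Eve, 20, 8260, rd, 30, 2860, 5, rd), (Eve, 20, 8260, rd, 39, 4280, 3, p3), (Eve, 20, 8260, rd, 39, 4280, 5, rd)}.
Projecting to eid, pid, mgr (8 duplicate(s) eliminated): {(1, rd, 27), (1, rd, 28), (1, rd, 30), (1, rd, 39), (15, qa, 27), (15, qa, 28), (15, qa, 30), (15, qa, 39), (20, rd, 27), (20, rd, 28), (20, rd, 30), (20, rd, 39)}

{(1, rd, 27), (1, rd, 28), (1, rd, 30), (1, rd, 39), (15, qa, 27), (15, qa, 28), (15, qa, 30), (15, qa, 39), (20, rd, 27), (20, rd, 28), (20, rd, 30), (20, rd, 39)}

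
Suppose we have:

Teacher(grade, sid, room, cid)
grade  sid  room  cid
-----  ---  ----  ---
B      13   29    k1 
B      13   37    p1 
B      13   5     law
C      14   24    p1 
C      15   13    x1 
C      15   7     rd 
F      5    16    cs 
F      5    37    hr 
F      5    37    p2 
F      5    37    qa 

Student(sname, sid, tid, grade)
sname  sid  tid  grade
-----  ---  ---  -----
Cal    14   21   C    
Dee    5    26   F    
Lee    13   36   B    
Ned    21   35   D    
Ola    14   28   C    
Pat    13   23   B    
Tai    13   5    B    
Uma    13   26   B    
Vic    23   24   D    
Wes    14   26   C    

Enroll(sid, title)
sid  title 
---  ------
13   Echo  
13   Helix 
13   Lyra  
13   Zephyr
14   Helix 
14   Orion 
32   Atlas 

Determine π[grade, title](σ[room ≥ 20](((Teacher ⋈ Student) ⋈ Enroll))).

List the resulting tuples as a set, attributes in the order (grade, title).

{(B, Echo), (B, Helix), (B, Lyra), (B, Zephyr), (C, Helix), (C, Orion)}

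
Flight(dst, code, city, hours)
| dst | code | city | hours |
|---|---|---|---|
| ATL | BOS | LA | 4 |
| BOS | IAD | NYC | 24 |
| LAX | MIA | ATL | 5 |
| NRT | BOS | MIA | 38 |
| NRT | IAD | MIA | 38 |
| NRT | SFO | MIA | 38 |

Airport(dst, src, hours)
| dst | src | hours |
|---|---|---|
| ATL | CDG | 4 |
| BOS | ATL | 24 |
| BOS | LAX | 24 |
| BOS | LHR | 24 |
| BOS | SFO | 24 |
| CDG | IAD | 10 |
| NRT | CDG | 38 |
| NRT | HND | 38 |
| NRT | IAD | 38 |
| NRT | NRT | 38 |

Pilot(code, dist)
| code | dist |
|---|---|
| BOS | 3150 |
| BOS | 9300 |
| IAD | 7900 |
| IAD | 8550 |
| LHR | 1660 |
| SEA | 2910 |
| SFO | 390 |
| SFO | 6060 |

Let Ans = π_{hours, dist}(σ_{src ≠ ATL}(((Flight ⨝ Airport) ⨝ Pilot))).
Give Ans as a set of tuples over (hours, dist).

{(24, 7900), (24, 8550), (38, 3150), (38, 390), (38, 6060), (38, 7900), (38, 8550), (38, 9300), (4, 3150), (4, 9300)}

Flight ⋈ Airport (natural join on dst, hours): {(ATL, BOS, LA, 4, CDG), (BOS, IAD, NYC, 24, ATL), (BOS, IAD, NYC, 24, LAX), (BOS, IAD, NYC, 24, LHR), (BOS, IAD, NYC, 24, SFO), (NRT, BOS, MIA, 38, CDG), (NRT, BOS, MIA, 38, HND), (NRT, BOS, MIA, 38, IAD), (NRT, BOS, MIA, 38, NRT), (NRT, IAD, MIA, 38, CDG), (NRT, IAD, MIA, 38, HND), (NRT, IAD, MIA, 38, IAD), (NRT, IAD, MIA, 38, NRT), (NRT, SFO, MIA, 38, CDG), (NRT, SFO, MIA, 38, HND), (NRT, SFO, MIA, 38, IAD), (NRT, SFO, MIA, 38, NRT)}
(Flight ⨝ Airport) ⋈ Pilot (natural join on code): {(ATL, BOS, LA, 4, CDG, 3150), (ATL, BOS, LA, 4, CDG, 9300), (BOS, IAD, NYC, 24, ATL, 7900), (BOS, IAD, NYC, 24, ATL, 8550), (BOS, IAD, NYC, 24, LAX, 7900), (BOS, IAD, NYC, 24, LAX, 8550), (BOS, IAD, NYC, 24, LHR, 7900), (BOS, IAD, NYC, 24, LHR, 8550), (BOS, IAD, NYC, 24, SFO, 7900), (BOS, IAD, NYC, 24, SFO, 8550), (NRT, BOS, MIA, 38, CDG, 3150), (NRT, BOS, MIA, 38, CDG, 9300), (NRT, BOS, MIA, 38, HND, 3150), (NRT, BOS, MIA, 38, HND, 9300), (NRT, BOS, MIA, 38, IAD, 3150), (NRT, BOS, MIA, 38, IAD, 9300), (NRT, BOS, MIA, 38, NRT, 3150), (NRT, BOS, MIA, 38, NRT, 9300), (NRT, IAD, MIA, 38, CDG, 7900), (NRT, IAD, MIA, 38, CDG, 8550), (NRT, IAD, MIA, 38, HND, 7900), (NRT, IAD, MIA, 38, HND, 8550), (NRT, IAD, MIA, 38, IAD, 7900), (NRT, IAD, MIA, 38, IAD, 8550), (NRT, IAD, MIA, 38, NRT, 7900), (NRT, IAD, MIA, 38, NRT, 8550), (NRT, SFO, MIA, 38, CDG, 390), (NRT, SFO, MIA, 38, CDG, 6060), (NRT, SFO, MIA, 38, HND, 390), (NRT, SFO, MIA, 38, HND, 6060), (NRT, SFO, MIA, 38, IAD, 390), (NRT, SFO, MIA, 38, IAD, 6060), (NRT, SFO, MIA, 38, NRT, 390), (NRT, SFO, MIA, 38, NRT, 6060)}
Apply σ_{src ≠ ATL}; surviving tuples: {(ATL, BOS, LA, 4, CDG, 3150), (ATL, BOS, LA, 4, CDG, 9300), (BOS, IAD, NYC, 24, LAX, 7900), (BOS, IAD, NYC, 24, LAX, 8550), (BOS, IAD, NYC, 24, LHR, 7900), (BOS, IAD, NYC, 24, LHR, 8550), (BOS, IAD, NYC, 24, SFO, 7900), (BOS, IAD, NYC, 24, SFO, 8550), (NRT, BOS, MIA, 38, CDG, 3150), (NRT, BOS, MIA, 38, CDG, 9300), (NRT, BOS, MIA, 38, HND, 3150), (NRT, BOS, MIA, 38, HND, 9300), (NRT, BOS, MIA, 38, IAD, 3150), (NRT, BOS, MIA, 38, IAD, 9300), (NRT, BOS, MIA, 38, NRT, 3150), (NRT, BOS, MIA, 38, NRT, 9300), (NRT, IAD, MIA, 38, CDG, 7900), (NRT, IAD, MIA, 38, CDG, 8550), (NRT, IAD, MIA, 38, HND, 7900), (NRT, IAD, MIA, 38, HND, 8550), (NRT, IAD, MIA, 38, IAD, 7900), (NRT, IAD, MIA, 38, IAD, 8550), (NRT, IAD, MIA, 38, NRT, 7900), (NRT, IAD, MIA, 38, NRT, 8550), (NRT, SFO, MIA, 38, CDG, 390), (NRT, SFO, MIA, 38, CDG, 6060), (NRT, SFO, MIA, 38, HND, 390), (NRT, SFO, MIA, 38, HND, 6060), (NRT, SFO, MIA, 38, IAD, 390), (NRT, SFO, MIA, 38, IAD, 6060), (NRT, SFO, MIA, 38, NRT, 390), (NRT, SFO, MIA, 38, NRT, 6060)}
Keep only column(s) hours, dist (22 duplicate(s) eliminated): {(24, 7900), (24, 8550), (38, 3150), (38, 390), (38, 6060), (38, 7900), (38, 8550), (38, 9300), (4, 3150), (4, 9300)}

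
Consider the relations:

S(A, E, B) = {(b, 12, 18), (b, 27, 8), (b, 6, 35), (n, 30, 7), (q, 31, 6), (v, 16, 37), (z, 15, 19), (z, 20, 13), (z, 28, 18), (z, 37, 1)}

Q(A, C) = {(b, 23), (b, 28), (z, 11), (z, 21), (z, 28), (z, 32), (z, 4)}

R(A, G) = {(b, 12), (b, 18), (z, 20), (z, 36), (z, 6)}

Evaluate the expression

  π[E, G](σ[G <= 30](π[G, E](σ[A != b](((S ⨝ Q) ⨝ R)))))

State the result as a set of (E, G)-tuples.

Joining S and Q on A yields {(b, 12, 18, 23), (b, 12, 18, 28), (b, 27, 8, 23), (b, 27, 8, 28), (b, 6, 35, 23), (b, 6, 35, 28), (z, 15, 19, 11), (z, 15, 19, 21), (z, 15, 19, 28), (z, 15, 19, 32), (z, 15, 19, 4), (z, 20, 13, 11), (z, 20, 13, 21), (z, 20, 13, 28), (z, 20, 13, 32), (z, 20, 13, 4), (z, 28, 18, 11), (z, 28, 18, 21), (z, 28, 18, 28), (z, 28, 18, 32), (z, 28, 18, 4), (z, 37, 1, 11), (z, 37, 1, 21), (z, 37, 1, 28), (z, 37, 1, 32), (z, 37, 1, 4)}.
Joining (S ⨝ Q) and R on A yields {(b, 12, 18, 23, 12), (b, 12, 18, 23, 18), (b, 12, 18, 28, 12), (b, 12, 18, 28, 18), (b, 27, 8, 23, 12), (b, 27, 8, 23, 18), (b, 27, 8, 28, 12), (b, 27, 8, 28, 18), (b, 6, 35, 23, 12), (b, 6, 35, 23, 18), (b, 6, 35, 28, 12), (b, 6, 35, 28, 18), (z, 15, 19, 11, 20), (z, 15, 19, 11, 36), (z, 15, 19, 11, 6), (z, 15, 19, 21, 20), (z, 15, 19, 21, 36), (z, 15, 19, 21, 6), (z, 15, 19, 28, 20), (z, 15, 19, 28, 36), (z, 15, 19, 28, 6), (z, 15, 19, 32, 20), (z, 15, 19, 32, 36), (z, 15, 19, 32, 6), (z, 15, 19, 4, 20), (z, 15, 19, 4, 36), (z, 15, 19, 4, 6), (z, 20, 13, 11, 20), (z, 20, 13, 11, 36), (z, 20, 13, 11, 6), (z, 20, 13, 21, 20), (z, 20, 13, 21, 36), (z, 20, 13, 21, 6), (z, 20, 13, 28, 20), (z, 20, 13, 28, 36), (z, 20, 13, 28, 6), (z, 20, 13, 32, 20), (z, 20, 13, 32, 36), (z, 20, 13, 32, 6), (z, 20, 13, 4, 20), (z, 20, 13, 4, 36), (z, 20, 13, 4, 6), (z, 28, 18, 11, 20), (z, 28, 18, 11, 36), (z, 28, 18, 11, 6), (z, 28, 18, 21, 20), (z, 28, 18, 21, 36), (z, 28, 18, 21, 6), (z, 28, 18, 28, 20), (z, 28, 18, 28, 36), (z, 28, 18, 28, 6), (z, 28, 18, 32, 20), (z, 28, 18, 32, 36), (z, 28, 18, 32, 6), (z, 28, 18, 4, 20), (z, 28, 18, 4, 36), (z, 28, 18, 4, 6), (z, 37, 1, 11, 20), (z, 37, 1, 11, 36), (z, 37, 1, 11, 6), (z, 37, 1, 21, 20), (z, 37, 1, 21, 36), (z, 37, 1, 21, 6), (z, 37, 1, 28, 20), (z, 37, 1, 28, 36), (z, 37, 1, 28, 6), (z, 37, 1, 32, 20), (z, 37, 1, 32, 36), (z, 37, 1, 32, 6), (z, 37, 1, 4, 20), (z, 37, 1, 4, 36), (z, 37, 1, 4, 6)}.
Selection A != b: {(z, 15, 19, 11, 20), (z, 15, 19, 11, 36), (z, 15, 19, 11, 6), (z, 15, 19, 21, 20), (z, 15, 19, 21, 36), (z, 15, 19, 21, 6), (z, 15, 19, 28, 20), (z, 15, 19, 28, 36), (z, 15, 19, 28, 6), (z, 15, 19, 32, 20), (z, 15, 19, 32, 36), (z, 15, 19, 32, 6), (z, 15, 19, 4, 20), (z, 15, 19, 4, 36), (z, 15, 19, 4, 6), (z, 20, 13, 11, 20), (z, 20, 13, 11, 36), (z, 20, 13, 11, 6), (z, 20, 13, 21, 20), (z, 20, 13, 21, 36), (z, 20, 13, 21, 6), (z, 20, 13, 28, 20), (z, 20, 13, 28, 36), (z, 20, 13, 28, 6), (z, 20, 13, 32, 20), (z, 20, 13, 32, 36), (z, 20, 13, 32, 6), (z, 20, 13, 4, 20), (z, 20, 13, 4, 36), (z, 20, 13, 4, 6), (z, 28, 18, 11, 20), (z, 28, 18, 11, 36), (z, 28, 18, 11, 6), (z, 28, 18, 21, 20), (z, 28, 18, 21, 36), (z, 28, 18, 21, 6), (z, 28, 18, 28, 20), (z, 28, 18, 28, 36), (z, 28, 18, 28, 6), (z, 28, 18, 32, 20), (z, 28, 18, 32, 36), (z, 28, 18, 32, 6), (z, 28, 18, 4, 20), (z, 28, 18, 4, 36), (z, 28, 18, 4, 6), (z, 37, 1, 11, 20), (z, 37, 1, 11, 36), (z, 37, 1, 11, 6), (z, 37, 1, 21, 20), (z, 37, 1, 21, 36), (z, 37, 1, 21, 6), (z, 37, 1, 28, 20), (z, 37, 1, 28, 36), (z, 37, 1, 28, 6), (z, 37, 1, 32, 20), (z, 37, 1, 32, 36), (z, 37, 1, 32, 6), (z, 37, 1, 4, 20), (z, 37, 1, 4, 36), (z, 37, 1, 4, 6)}
π[G, E]: project onto (G, E) (48 duplicate(s) eliminated) → {(20, 15), (20, 20), (20, 28), (20, 37), (36, 15), (36, 20), (36, 28), (36, 37), (6, 15), (6, 20), (6, 28), (6, 37)}
Selection G <= 30: {(20, 15), (20, 20), (20, 28), (20, 37), (6, 15), (6, 20), (6, 28), (6, 37)}
π[E, G]: project onto (E, G) → {(15, 20), (15, 6), (20, 20), (20, 6), (28, 20), (28, 6), (37, 20), (37, 6)}

{(15, 20), (15, 6), (20, 20), (20, 6), (28, 20), (28, 6), (37, 20), (37, 6)}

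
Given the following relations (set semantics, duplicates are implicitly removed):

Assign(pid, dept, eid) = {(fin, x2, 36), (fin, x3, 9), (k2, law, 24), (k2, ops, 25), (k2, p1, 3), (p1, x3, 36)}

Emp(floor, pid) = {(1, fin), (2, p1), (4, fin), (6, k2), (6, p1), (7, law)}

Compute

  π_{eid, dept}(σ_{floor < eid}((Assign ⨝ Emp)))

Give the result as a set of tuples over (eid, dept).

{(24, law), (25, ops), (36, x2), (36, x3), (9, x3)}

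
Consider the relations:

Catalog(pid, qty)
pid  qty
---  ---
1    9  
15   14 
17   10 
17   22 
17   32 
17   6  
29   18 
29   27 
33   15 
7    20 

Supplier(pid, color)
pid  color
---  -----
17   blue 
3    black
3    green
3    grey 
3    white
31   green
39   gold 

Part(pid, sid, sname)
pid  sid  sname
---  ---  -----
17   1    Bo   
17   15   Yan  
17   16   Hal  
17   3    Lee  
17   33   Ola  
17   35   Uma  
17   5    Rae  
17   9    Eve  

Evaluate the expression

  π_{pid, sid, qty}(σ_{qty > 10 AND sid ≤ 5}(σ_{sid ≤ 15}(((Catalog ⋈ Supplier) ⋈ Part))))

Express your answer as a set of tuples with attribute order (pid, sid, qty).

{(17, 1, 22), (17, 1, 32), (17, 3, 22), (17, 3, 32), (17, 5, 22), (17, 5, 32)}

Natural join on pid: {(17, 10, blue), (17, 22, blue), (17, 32, blue), (17, 6, blue)}
Natural join on pid: {(17, 10, blue, 1, Bo), (17, 10, blue, 15, Yan), (17, 10, blue, 16, Hal), (17, 10, blue, 3, Lee), (17, 10, blue, 33, Ola), (17, 10, blue, 35, Uma), (17, 10, blue, 5, Rae), (17, 10, blue, 9, Eve), (17, 22, blue, 1, Bo), (17, 22, blue, 15, Yan), (17, 22, blue, 16, Hal), (17, 22, blue, 3, Lee), (17, 22, blue, 33, Ola), (17, 22, blue, 35, Uma), (17, 22, blue, 5, Rae), (17, 22, blue, 9, Eve), (17, 32, blue, 1, Bo), (17, 32, blue, 15, Yan), (17, 32, blue, 16, Hal), (17, 32, blue, 3, Lee), (17, 32, blue, 33, Ola), (17, 32, blue, 35, Uma), (17, 32, blue, 5, Rae), (17, 32, blue, 9, Eve), (17, 6, blue, 1, Bo), (17, 6, blue, 15, Yan), (17, 6, blue, 16, Hal), (17, 6, blue, 3, Lee), (17, 6, blue, 33, Ola), (17, 6, blue, 35, Uma), (17, 6, blue, 5, Rae), (17, 6, blue, 9, Eve)}
Selection sid ≤ 15: {(17, 10, blue, 1, Bo), (17, 10, blue, 15, Yan), (17, 10, blue, 3, Lee), (17, 10, blue, 5, Rae), (17, 10, blue, 9, Eve), (17, 22, blue, 1, Bo), (17, 22, blue, 15, Yan), (17, 22, blue, 3, Lee), (17, 22, blue, 5, Rae), (17, 22, blue, 9, Eve), (17, 32, blue, 1, Bo), (17, 32, blue, 15, Yan), (17, 32, blue, 3, Lee), (17, 32, blue, 5, Rae), (17, 32, blue, 9, Eve), (17, 6, blue, 1, Bo), (17, 6, blue, 15, Yan), (17, 6, blue, 3, Lee), (17, 6, blue, 5, Rae), (17, 6, blue, 9, Eve)}
Selection qty > 10 AND sid ≤ 5: {(17, 22, blue, 1, Bo), (17, 22, blue, 3, Lee), (17, 22, blue, 5, Rae), (17, 32, blue, 1, Bo), (17, 32, blue, 3, Lee), (17, 32, blue, 5, Rae)}
Projecting to pid, sid, qty: {(17, 1, 22), (17, 1, 32), (17, 3, 22), (17, 3, 32), (17, 5, 22), (17, 5, 32)}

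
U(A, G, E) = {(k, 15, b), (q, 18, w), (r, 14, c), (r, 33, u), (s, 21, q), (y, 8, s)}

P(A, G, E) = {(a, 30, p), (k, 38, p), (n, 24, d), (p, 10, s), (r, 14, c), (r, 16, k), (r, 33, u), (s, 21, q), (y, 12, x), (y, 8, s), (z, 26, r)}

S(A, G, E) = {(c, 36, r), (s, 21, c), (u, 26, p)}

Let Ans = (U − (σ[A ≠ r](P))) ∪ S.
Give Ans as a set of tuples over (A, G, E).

{(c, 36, r), (k, 15, b), (q, 18, w), (r, 14, c), (r, 33, u), (s, 21, c), (u, 26, p)}

σ[A ≠ r]: keep tuples satisfying A ≠ r → {(a, 30, p), (k, 38, p), (n, 24, d), (p, 10, s), (s, 21, q), (y, 12, x), (y, 8, s), (z, 26, r)}
Set difference of the two operands is {(k, 15, b), (q, 18, w), (r, 14, c), (r, 33, u)}.
Set union of the two operands is {(c, 36, r), (k, 15, b), (q, 18, w), (r, 14, c), (r, 33, u), (s, 21, c), (u, 26, p)}.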